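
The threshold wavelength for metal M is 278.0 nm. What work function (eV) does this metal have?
4.46 eV

At the threshold wavelength, photon energy equals work function:
φ = hc/λ₀

Calculating:
φ = (6.626×10⁻³⁴ J·s)(3×10⁸ m/s) / (278.0×10⁻⁹ m)
φ = 4.46 eV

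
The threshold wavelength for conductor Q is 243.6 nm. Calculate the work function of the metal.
5.09 eV

At the threshold wavelength, photon energy equals work function:
φ = hc/λ₀

Calculating:
φ = (6.626×10⁻³⁴ J·s)(3×10⁸ m/s) / (243.6×10⁻⁹ m)
φ = 5.09 eV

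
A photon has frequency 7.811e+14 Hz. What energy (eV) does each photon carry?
3.2304 eV

Using E = hf:

E = hf = (6.626×10⁻³⁴ J·s)(7.811e+14 Hz)
E = 3.2304 eV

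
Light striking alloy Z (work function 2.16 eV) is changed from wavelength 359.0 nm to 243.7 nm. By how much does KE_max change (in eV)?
1.6340 eV

Using Einstein's equation: KE_max = hc/λ - φ

For λ₁ = 359.0 nm:
KE₁ = hc/λ₁ - φ = 3.4536 - 2.16 = 1.2936 eV

For λ₂ = 243.7 nm:
KE₂ = hc/λ₂ - φ = 5.0876 - 2.16 = 2.9276 eV

Change in KE:
ΔKE = KE₂ - KE₁ = 2.9276 - 1.2936 = 1.6340 eV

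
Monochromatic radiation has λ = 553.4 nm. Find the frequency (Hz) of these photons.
5.4173e+14 Hz

Using the wave equation: c = fλ

Solving for frequency:
f = c/λ = (3×10⁸ m/s) / (553.4×10⁻⁹ m)
f = 5.4173e+14 Hz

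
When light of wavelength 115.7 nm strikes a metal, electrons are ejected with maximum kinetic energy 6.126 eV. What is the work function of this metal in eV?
4.59 eV

From Einstein's photoelectric equation: KE_max = hf - φ = hc/λ - φ

Rearranging for φ:
φ = hc/λ - KE_max

Calculate photon energy:
E_photon = hc/λ = 10.7160 eV

Therefore:
φ = 10.7160 - 6.126 = 4.59 eV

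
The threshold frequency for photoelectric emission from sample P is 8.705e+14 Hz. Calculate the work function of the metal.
3.60 eV

At the threshold frequency, photon energy equals work function:
φ = hf₀

Calculating:
φ = (6.626×10⁻³⁴ J·s)(8.705e+14 Hz)
φ = 3.60 eV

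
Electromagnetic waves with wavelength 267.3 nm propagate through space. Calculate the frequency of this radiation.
1.1216e+15 Hz

Using the wave equation: c = fλ

Solving for frequency:
f = c/λ = (3×10⁸ m/s) / (267.3×10⁻⁹ m)
f = 1.1216e+15 Hz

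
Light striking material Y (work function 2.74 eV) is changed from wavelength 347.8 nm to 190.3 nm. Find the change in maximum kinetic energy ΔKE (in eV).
2.9504 eV

Using Einstein's equation: KE_max = hc/λ - φ

For λ₁ = 347.8 nm:
KE₁ = hc/λ₁ - φ = 3.5648 - 2.74 = 0.8248 eV

For λ₂ = 190.3 nm:
KE₂ = hc/λ₂ - φ = 6.5152 - 2.74 = 3.7752 eV

Change in KE:
ΔKE = KE₂ - KE₁ = 3.7752 - 0.8248 = 2.9504 eV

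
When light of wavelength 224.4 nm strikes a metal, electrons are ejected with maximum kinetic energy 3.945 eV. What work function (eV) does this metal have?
1.58 eV

From Einstein's photoelectric equation: KE_max = hf - φ = hc/λ - φ

Rearranging for φ:
φ = hc/λ - KE_max

Calculate photon energy:
E_photon = hc/λ = 5.5251 eV

Therefore:
φ = 5.5251 - 3.945 = 1.58 eV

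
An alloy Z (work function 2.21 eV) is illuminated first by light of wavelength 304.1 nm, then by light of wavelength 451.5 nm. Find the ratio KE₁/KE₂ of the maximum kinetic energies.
3.4830

Using Einstein's equation: KE_max = hc/λ - φ

For λ₁ = 304.1 nm:
E₁ = hc/λ₁ = 4.0771 eV
KE₁ = E₁ - φ = 4.0771 - 2.21 = 1.8671 eV

For λ₂ = 451.5 nm:
E₂ = hc/λ₂ = 2.7461 eV
KE₂ = E₂ - φ = 2.7461 - 2.21 = 0.5361 eV

Ratio: KE₁/KE₂ = 1.8671/0.5361 = 3.4830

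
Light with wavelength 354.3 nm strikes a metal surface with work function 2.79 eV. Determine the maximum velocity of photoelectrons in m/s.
4.9955e+05 m/s

First, find the maximum kinetic energy:
E_photon = hc/λ = 3.4994 eV
KE_max = E_photon - φ = 3.4994 - 2.79 = 0.7094 eV

Convert to Joules: KE_max = 0.7094 × 1.602×10⁻¹⁹ J = 1.1366e-19 J

Then use KE = ½mv² to find velocity:
v = √(2·KE/m) = √(2 × 1.1366e-19 J / 9.109e-31 kg)
v = 4.9955e+05 m/s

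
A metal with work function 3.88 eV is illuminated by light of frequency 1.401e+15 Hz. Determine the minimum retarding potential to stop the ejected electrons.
1.9141 V

The stopping potential V_s satisfies: eV_s = KE_max

First, find KE_max using Einstein's equation:
E_photon = hf = (6.626×10⁻³⁴ J·s)(1.401e+15 Hz) = 5.7941 eV
KE_max = E_photon - φ = 5.7941 - 3.88 = 1.9141 eV

Since eV_s = KE_max:
V_s = KE_max/e = 1.9141 V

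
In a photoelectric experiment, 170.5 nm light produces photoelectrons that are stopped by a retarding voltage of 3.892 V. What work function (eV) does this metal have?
3.38 eV

The stopping potential gives the maximum kinetic energy: KE_max = eV_s = 3.892 eV

From Einstein's photoelectric equation: KE_max = hc/λ - φ
Rearranging: φ = hc/λ - KE_max

Calculate photon energy:
E_photon = hc/λ = (6.626×10⁻³⁴ J·s)(3×10⁸ m/s) / (170.5×10⁻⁹ m) = 7.2718 eV

Therefore:
φ = 7.2718 - 3.892 = 3.38 eV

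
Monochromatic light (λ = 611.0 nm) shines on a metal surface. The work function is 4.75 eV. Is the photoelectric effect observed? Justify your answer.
No

For photoemission, the photon energy must exceed the work function.

Photon energy: E = hc/λ = 2.0292 eV
Work function: φ = 4.75 eV

Since E_photon (2.0292 eV) < φ (4.75 eV), photoemission will NOT occur.
The threshold wavelength is λ₀ = hc/φ = 261.0 nm.
Since 611.0 nm > 261.0 nm, the photons lack sufficient energy.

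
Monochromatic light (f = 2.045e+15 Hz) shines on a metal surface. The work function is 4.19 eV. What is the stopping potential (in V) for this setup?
4.2674 V

The stopping potential V_s satisfies: eV_s = KE_max

First, find KE_max using Einstein's equation:
E_photon = hf = (6.626×10⁻³⁴ J·s)(2.045e+15 Hz) = 8.4574 eV
KE_max = E_photon - φ = 8.4574 - 4.19 = 4.2674 eV

Since eV_s = KE_max:
V_s = KE_max/e = 4.2674 V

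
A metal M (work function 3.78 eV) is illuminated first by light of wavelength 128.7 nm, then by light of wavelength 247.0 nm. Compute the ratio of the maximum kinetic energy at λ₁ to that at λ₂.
4.7221

Using Einstein's equation: KE_max = hc/λ - φ

For λ₁ = 128.7 nm:
E₁ = hc/λ₁ = 9.6336 eV
KE₁ = E₁ - φ = 9.6336 - 3.78 = 5.8536 eV

For λ₂ = 247.0 nm:
E₂ = hc/λ₂ = 5.0196 eV
KE₂ = E₂ - φ = 5.0196 - 3.78 = 1.2396 eV

Ratio: KE₁/KE₂ = 5.8536/1.2396 = 4.7221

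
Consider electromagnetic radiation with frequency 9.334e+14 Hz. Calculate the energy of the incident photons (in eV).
3.8602 eV

Using E = hf:

E = hf = (6.626×10⁻³⁴ J·s)(9.334e+14 Hz)
E = 3.8602 eV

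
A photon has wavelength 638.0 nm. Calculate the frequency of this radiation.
4.6989e+14 Hz

Using the wave equation: c = fλ

Solving for frequency:
f = c/λ = (3×10⁸ m/s) / (638.0×10⁻⁹ m)
f = 4.6989e+14 Hz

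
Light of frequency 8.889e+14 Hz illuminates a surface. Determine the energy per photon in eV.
3.6762 eV

Using E = hf:

E = hf = (6.626×10⁻³⁴ J·s)(8.889e+14 Hz)
E = 3.6762 eV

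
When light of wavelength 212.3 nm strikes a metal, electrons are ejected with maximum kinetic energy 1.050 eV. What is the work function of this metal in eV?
4.79 eV

From Einstein's photoelectric equation: KE_max = hf - φ = hc/λ - φ

Rearranging for φ:
φ = hc/λ - KE_max

Calculate photon energy:
E_photon = hc/λ = 5.8400 eV

Therefore:
φ = 5.8400 - 1.050 = 4.79 eV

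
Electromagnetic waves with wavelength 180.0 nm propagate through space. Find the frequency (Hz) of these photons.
1.6655e+15 Hz

Using the wave equation: c = fλ

Solving for frequency:
f = c/λ = (3×10⁸ m/s) / (180.0×10⁻⁹ m)
f = 1.6655e+15 Hz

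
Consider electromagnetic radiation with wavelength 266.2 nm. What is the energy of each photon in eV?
4.6576 eV

Using E = hf = hc/λ:

E = hc/λ = (6.626×10⁻³⁴ J·s)(3×10⁸ m/s) / (266.2×10⁻⁹ m)
E = 4.6576 eV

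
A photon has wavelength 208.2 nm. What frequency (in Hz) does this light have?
1.4399e+15 Hz

Using the wave equation: c = fλ

Solving for frequency:
f = c/λ = (3×10⁸ m/s) / (208.2×10⁻⁹ m)
f = 1.4399e+15 Hz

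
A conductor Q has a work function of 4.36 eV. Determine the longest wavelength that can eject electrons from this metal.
284.37 nm

The threshold wavelength is when the photon energy equals the work function:
hc/λ₀ = φ

Solving for λ₀:
λ₀ = hc/φ = (6.626×10⁻³⁴ J·s)(3×10⁸ m/s) / (4.36 eV × 1.602×10⁻¹⁹ J/eV)
λ₀ = 284.37 nm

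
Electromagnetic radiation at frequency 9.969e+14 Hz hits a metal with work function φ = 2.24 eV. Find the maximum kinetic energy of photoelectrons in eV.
1.8828 eV

Using Einstein's photoelectric equation: KE_max = hf - φ

First, calculate the photon energy:
E_photon = hf = (6.626×10⁻³⁴ J·s)(9.969e+14 Hz)
E_photon = 4.1228 eV

Then, the maximum kinetic energy:
KE_max = E_photon - φ = 4.1228 eV - 2.24 eV = 1.8828 eV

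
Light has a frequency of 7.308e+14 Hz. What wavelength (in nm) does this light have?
410.23 nm

Using the wave equation: c = fλ

Solving for wavelength:
λ = c/f = (3×10⁸ m/s) / (7.308e+14 Hz)
λ = 410.23 nm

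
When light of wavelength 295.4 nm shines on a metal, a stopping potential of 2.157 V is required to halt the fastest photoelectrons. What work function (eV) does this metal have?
2.04 eV

The stopping potential gives the maximum kinetic energy: KE_max = eV_s = 2.157 eV

From Einstein's photoelectric equation: KE_max = hc/λ - φ
Rearranging: φ = hc/λ - KE_max

Calculate photon energy:
E_photon = hc/λ = (6.626×10⁻³⁴ J·s)(3×10⁸ m/s) / (295.4×10⁻⁹ m) = 4.1972 eV

Therefore:
φ = 4.1972 - 2.157 = 2.04 eV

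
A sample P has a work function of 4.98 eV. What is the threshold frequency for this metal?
1.2042e+15 Hz

The threshold frequency is when the photon energy equals the work function:
hf₀ = φ

Solving for f₀:
f₀ = φ/h = (4.98 eV × 1.602×10⁻¹⁹ J/eV) / (6.626×10⁻³⁴ J·s)
f₀ = 1.2042e+15 Hz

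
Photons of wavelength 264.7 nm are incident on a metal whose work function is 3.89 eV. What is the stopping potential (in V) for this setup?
0.7940 V

The stopping potential V_s satisfies: eV_s = KE_max

First, find KE_max using Einstein's equation:
E_photon = hc/λ = 4.6840 eV
KE_max = E_photon - φ = 4.6840 - 3.89 = 0.7940 eV

Since eV_s = KE_max:
V_s = KE_max/e = 0.7940 V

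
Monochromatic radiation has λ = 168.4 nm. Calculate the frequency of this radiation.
1.7802e+15 Hz

Using the wave equation: c = fλ

Solving for frequency:
f = c/λ = (3×10⁸ m/s) / (168.4×10⁻⁹ m)
f = 1.7802e+15 Hz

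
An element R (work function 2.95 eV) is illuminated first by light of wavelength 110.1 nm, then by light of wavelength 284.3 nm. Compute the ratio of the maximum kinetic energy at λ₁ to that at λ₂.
5.8900

Using Einstein's equation: KE_max = hc/λ - φ

For λ₁ = 110.1 nm:
E₁ = hc/λ₁ = 11.2611 eV
KE₁ = E₁ - φ = 11.2611 - 2.95 = 8.3111 eV

For λ₂ = 284.3 nm:
E₂ = hc/λ₂ = 4.3610 eV
KE₂ = E₂ - φ = 4.3610 - 2.95 = 1.4110 eV

Ratio: KE₁/KE₂ = 8.3111/1.4110 = 5.8900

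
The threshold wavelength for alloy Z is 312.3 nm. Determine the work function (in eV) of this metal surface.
3.97 eV

At the threshold wavelength, photon energy equals work function:
φ = hc/λ₀

Calculating:
φ = (6.626×10⁻³⁴ J·s)(3×10⁸ m/s) / (312.3×10⁻⁹ m)
φ = 3.97 eV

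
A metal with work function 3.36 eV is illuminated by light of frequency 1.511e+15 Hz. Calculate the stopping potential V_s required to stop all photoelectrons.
2.8890 V

The stopping potential V_s satisfies: eV_s = KE_max

First, find KE_max using Einstein's equation:
E_photon = hf = (6.626×10⁻³⁴ J·s)(1.511e+15 Hz) = 6.2490 eV
KE_max = E_photon - φ = 6.2490 - 3.36 = 2.8890 eV

Since eV_s = KE_max:
V_s = KE_max/e = 2.8890 V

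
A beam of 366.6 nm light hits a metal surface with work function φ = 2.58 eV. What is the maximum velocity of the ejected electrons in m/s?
5.3115e+05 m/s

First, find the maximum kinetic energy:
E_photon = hc/λ = 3.3820 eV
KE_max = E_photon - φ = 3.3820 - 2.58 = 0.8020 eV

Convert to Joules: KE_max = 0.8020 × 1.602×10⁻¹⁹ J = 1.2849e-19 J

Then use KE = ½mv² to find velocity:
v = √(2·KE/m) = √(2 × 1.2849e-19 J / 9.109e-31 kg)
v = 5.3115e+05 m/s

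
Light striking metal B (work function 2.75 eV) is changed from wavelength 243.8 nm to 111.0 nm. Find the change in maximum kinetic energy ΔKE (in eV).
6.0843 eV

Using Einstein's equation: KE_max = hc/λ - φ

For λ₁ = 243.8 nm:
KE₁ = hc/λ₁ - φ = 5.0855 - 2.75 = 2.3355 eV

For λ₂ = 111.0 nm:
KE₂ = hc/λ₂ - φ = 11.1697 - 2.75 = 8.4197 eV

Change in KE:
ΔKE = KE₂ - KE₁ = 8.4197 - 2.3355 = 6.0843 eV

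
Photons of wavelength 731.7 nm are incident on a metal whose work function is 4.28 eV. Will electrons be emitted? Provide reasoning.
No

For photoemission, the photon energy must exceed the work function.

Photon energy: E = hc/λ = 1.6945 eV
Work function: φ = 4.28 eV

Since E_photon (1.6945 eV) < φ (4.28 eV), photoemission will NOT occur.
The threshold wavelength is λ₀ = hc/φ = 289.7 nm.
Since 731.7 nm > 289.7 nm, the photons lack sufficient energy.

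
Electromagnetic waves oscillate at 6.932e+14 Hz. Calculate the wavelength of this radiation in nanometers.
432.48 nm

Using the wave equation: c = fλ

Solving for wavelength:
λ = c/f = (3×10⁸ m/s) / (6.932e+14 Hz)
λ = 432.48 nm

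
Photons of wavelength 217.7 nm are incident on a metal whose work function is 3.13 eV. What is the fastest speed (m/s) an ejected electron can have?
9.4992e+05 m/s

First, find the maximum kinetic energy:
E_photon = hc/λ = 5.6952 eV
KE_max = E_photon - φ = 5.6952 - 3.13 = 2.5652 eV

Convert to Joules: KE_max = 2.5652 × 1.602×10⁻¹⁹ J = 4.1099e-19 J

Then use KE = ½mv² to find velocity:
v = √(2·KE/m) = √(2 × 4.1099e-19 J / 9.109e-31 kg)
v = 9.4992e+05 m/s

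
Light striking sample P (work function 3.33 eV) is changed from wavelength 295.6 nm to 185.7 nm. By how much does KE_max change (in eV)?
2.4823 eV

Using Einstein's equation: KE_max = hc/λ - φ

For λ₁ = 295.6 nm:
KE₁ = hc/λ₁ - φ = 4.1943 - 3.33 = 0.8643 eV

For λ₂ = 185.7 nm:
KE₂ = hc/λ₂ - φ = 6.6766 - 3.33 = 3.3466 eV

Change in KE:
ΔKE = KE₂ - KE₁ = 3.3466 - 0.8643 = 2.4823 eV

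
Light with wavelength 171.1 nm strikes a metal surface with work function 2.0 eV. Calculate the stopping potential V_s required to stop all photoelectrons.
5.2463 V

The stopping potential V_s satisfies: eV_s = KE_max

First, find KE_max using Einstein's equation:
E_photon = hc/λ = 7.2463 eV
KE_max = E_photon - φ = 7.2463 - 2.0 = 5.2463 eV

Since eV_s = KE_max:
V_s = KE_max/e = 5.2463 V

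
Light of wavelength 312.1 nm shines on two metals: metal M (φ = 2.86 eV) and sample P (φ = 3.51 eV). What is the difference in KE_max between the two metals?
0.6500 eV

Using KE_max = hc/λ - φ for each metal:

Photon energy: E = hc/λ = 3.9726 eV

For metal M (φ₁ = 2.86 eV):
KE₁ = E - φ₁ = 3.9726 - 2.86 = 1.1126 eV

For sample P (φ₂ = 3.51 eV):
KE₂ = E - φ₂ = 3.9726 - 3.51 = 0.4626 eV

Difference:
ΔKE = KE₁ - KE₂ = 1.1126 - 0.4626 = 0.6500 eV

Note: The difference equals the difference in work functions: 3.51 - 2.86 = 0.65 eV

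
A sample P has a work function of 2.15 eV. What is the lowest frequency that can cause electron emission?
5.1987e+14 Hz

The threshold frequency is when the photon energy equals the work function:
hf₀ = φ

Solving for f₀:
f₀ = φ/h = (2.15 eV × 1.602×10⁻¹⁹ J/eV) / (6.626×10⁻³⁴ J·s)
f₀ = 5.1987e+14 Hz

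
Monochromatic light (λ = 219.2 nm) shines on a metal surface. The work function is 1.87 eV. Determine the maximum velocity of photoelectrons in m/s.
1.1541e+06 m/s

First, find the maximum kinetic energy:
E_photon = hc/λ = 5.6562 eV
KE_max = E_photon - φ = 5.6562 - 1.87 = 3.7862 eV

Convert to Joules: KE_max = 3.7862 × 1.602×10⁻¹⁹ J = 6.0662e-19 J

Then use KE = ½mv² to find velocity:
v = √(2·KE/m) = √(2 × 6.0662e-19 J / 9.109e-31 kg)
v = 1.1541e+06 m/s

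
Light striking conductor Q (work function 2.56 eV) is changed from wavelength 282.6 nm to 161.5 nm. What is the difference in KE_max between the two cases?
3.2898 eV

Using Einstein's equation: KE_max = hc/λ - φ

For λ₁ = 282.6 nm:
KE₁ = hc/λ₁ - φ = 4.3873 - 2.56 = 1.8273 eV

For λ₂ = 161.5 nm:
KE₂ = hc/λ₂ - φ = 7.6770 - 2.56 = 5.1170 eV

Change in KE:
ΔKE = KE₂ - KE₁ = 5.1170 - 1.8273 = 3.2898 eV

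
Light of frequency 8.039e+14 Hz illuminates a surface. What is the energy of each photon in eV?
3.3247 eV

Using E = hf:

E = hf = (6.626×10⁻³⁴ J·s)(8.039e+14 Hz)
E = 3.3247 eV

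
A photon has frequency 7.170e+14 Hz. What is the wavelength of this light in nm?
418.12 nm

Using the wave equation: c = fλ

Solving for wavelength:
λ = c/f = (3×10⁸ m/s) / (7.170e+14 Hz)
λ = 418.12 nm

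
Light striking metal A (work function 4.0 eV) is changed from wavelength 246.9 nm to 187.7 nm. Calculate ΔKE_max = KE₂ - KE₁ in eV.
1.5838 eV

Using Einstein's equation: KE_max = hc/λ - φ

For λ₁ = 246.9 nm:
KE₁ = hc/λ₁ - φ = 5.0216 - 4.0 = 1.0216 eV

For λ₂ = 187.7 nm:
KE₂ = hc/λ₂ - φ = 6.6054 - 4.0 = 2.6054 eV

Change in KE:
ΔKE = KE₂ - KE₁ = 2.6054 - 1.0216 = 1.5838 eV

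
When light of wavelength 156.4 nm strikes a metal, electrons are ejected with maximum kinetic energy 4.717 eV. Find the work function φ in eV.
3.21 eV

From Einstein's photoelectric equation: KE_max = hf - φ = hc/λ - φ

Rearranging for φ:
φ = hc/λ - KE_max

Calculate photon energy:
E_photon = hc/λ = 7.9274 eV

Therefore:
φ = 7.9274 - 4.717 = 3.21 eV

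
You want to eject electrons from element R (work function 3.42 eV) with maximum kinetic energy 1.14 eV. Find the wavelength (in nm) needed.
271.90 nm

From Einstein's equation: KE_max = hc/λ - φ

Rearranging for λ:
hc/λ = KE_max + φ
λ = hc/(KE_max + φ)

Required photon energy:
E_photon = KE_max + φ = 1.14 + 3.42 = 4.56 eV

Required wavelength:
λ = hc/E_photon = (6.626×10⁻³⁴)(3×10⁸) / (4.56 × 1.602×10⁻¹⁹)
λ = 271.90 nm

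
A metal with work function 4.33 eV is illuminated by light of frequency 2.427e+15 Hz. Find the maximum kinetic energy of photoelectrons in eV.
5.7073 eV

Using Einstein's photoelectric equation: KE_max = hf - φ

First, calculate the photon energy:
E_photon = hf = (6.626×10⁻³⁴ J·s)(2.427e+15 Hz)
E_photon = 10.0373 eV

Then, the maximum kinetic energy:
KE_max = E_photon - φ = 10.0373 eV - 4.33 eV = 5.7073 eV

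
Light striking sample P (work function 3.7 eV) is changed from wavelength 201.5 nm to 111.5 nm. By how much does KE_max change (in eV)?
4.9666 eV

Using Einstein's equation: KE_max = hc/λ - φ

For λ₁ = 201.5 nm:
KE₁ = hc/λ₁ - φ = 6.1531 - 3.7 = 2.4531 eV

For λ₂ = 111.5 nm:
KE₂ = hc/λ₂ - φ = 11.1197 - 3.7 = 7.4197 eV

Change in KE:
ΔKE = KE₂ - KE₁ = 7.4197 - 2.4531 = 4.9666 eV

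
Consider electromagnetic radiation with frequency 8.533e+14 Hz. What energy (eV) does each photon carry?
3.5290 eV

Using E = hf:

E = hf = (6.626×10⁻³⁴ J·s)(8.533e+14 Hz)
E = 3.5290 eV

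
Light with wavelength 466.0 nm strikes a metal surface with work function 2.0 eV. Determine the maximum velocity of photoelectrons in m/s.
4.8206e+05 m/s

First, find the maximum kinetic energy:
E_photon = hc/λ = 2.6606 eV
KE_max = E_photon - φ = 2.6606 - 2.0 = 0.6606 eV

Convert to Joules: KE_max = 0.6606 × 1.602×10⁻¹⁹ J = 1.0584e-19 J

Then use KE = ½mv² to find velocity:
v = √(2·KE/m) = √(2 × 1.0584e-19 J / 9.109e-31 kg)
v = 4.8206e+05 m/s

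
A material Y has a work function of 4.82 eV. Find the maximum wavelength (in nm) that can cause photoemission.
257.23 nm

The threshold wavelength is when the photon energy equals the work function:
hc/λ₀ = φ

Solving for λ₀:
λ₀ = hc/φ = (6.626×10⁻³⁴ J·s)(3×10⁸ m/s) / (4.82 eV × 1.602×10⁻¹⁹ J/eV)
λ₀ = 257.23 nm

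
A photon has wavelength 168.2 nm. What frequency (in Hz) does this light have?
1.7824e+15 Hz

Using the wave equation: c = fλ

Solving for frequency:
f = c/λ = (3×10⁸ m/s) / (168.2×10⁻⁹ m)
f = 1.7824e+15 Hz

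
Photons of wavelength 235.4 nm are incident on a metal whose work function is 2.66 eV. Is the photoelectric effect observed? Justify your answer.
Yes

For photoemission, the photon energy must exceed the work function.

Photon energy: E = hc/λ = 5.2670 eV
Work function: φ = 2.66 eV

Since E_photon (5.2670 eV) > φ (2.66 eV), photoemission WILL occur.
The threshold wavelength is λ₀ = hc/φ = 466.1 nm.
Since 235.4 nm < 466.1 nm, the light has sufficient energy.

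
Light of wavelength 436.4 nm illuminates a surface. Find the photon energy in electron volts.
2.8411 eV

Using E = hf = hc/λ:

E = hc/λ = (6.626×10⁻³⁴ J·s)(3×10⁸ m/s) / (436.4×10⁻⁹ m)
E = 2.8411 eV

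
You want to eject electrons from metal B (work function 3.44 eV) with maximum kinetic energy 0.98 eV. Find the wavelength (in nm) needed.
280.51 nm

From Einstein's equation: KE_max = hc/λ - φ

Rearranging for λ:
hc/λ = KE_max + φ
λ = hc/(KE_max + φ)

Required photon energy:
E_photon = KE_max + φ = 0.98 + 3.44 = 4.42 eV

Required wavelength:
λ = hc/E_photon = (6.626×10⁻³⁴)(3×10⁸) / (4.42 × 1.602×10⁻¹⁹)
λ = 280.51 nm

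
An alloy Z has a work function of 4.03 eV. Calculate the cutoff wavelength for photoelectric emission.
307.65 nm

The threshold wavelength is when the photon energy equals the work function:
hc/λ₀ = φ

Solving for λ₀:
λ₀ = hc/φ = (6.626×10⁻³⁴ J·s)(3×10⁸ m/s) / (4.03 eV × 1.602×10⁻¹⁹ J/eV)
λ₀ = 307.65 nm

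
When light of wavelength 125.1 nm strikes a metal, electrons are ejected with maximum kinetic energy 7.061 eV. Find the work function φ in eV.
2.85 eV

From Einstein's photoelectric equation: KE_max = hf - φ = hc/λ - φ

Rearranging for φ:
φ = hc/λ - KE_max

Calculate photon energy:
E_photon = hc/λ = 9.9108 eV

Therefore:
φ = 9.9108 - 7.061 = 2.85 eV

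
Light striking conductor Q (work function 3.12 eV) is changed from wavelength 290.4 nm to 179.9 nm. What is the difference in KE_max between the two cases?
2.6224 eV

Using Einstein's equation: KE_max = hc/λ - φ

For λ₁ = 290.4 nm:
KE₁ = hc/λ₁ - φ = 4.2694 - 3.12 = 1.1494 eV

For λ₂ = 179.9 nm:
KE₂ = hc/λ₂ - φ = 6.8918 - 3.12 = 3.7718 eV

Change in KE:
ΔKE = KE₂ - KE₁ = 3.7718 - 1.1494 = 2.6224 eV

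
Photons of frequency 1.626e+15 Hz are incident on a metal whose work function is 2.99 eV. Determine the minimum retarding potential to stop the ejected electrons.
3.7346 V

The stopping potential V_s satisfies: eV_s = KE_max

First, find KE_max using Einstein's equation:
E_photon = hf = (6.626×10⁻³⁴ J·s)(1.626e+15 Hz) = 6.7246 eV
KE_max = E_photon - φ = 6.7246 - 2.99 = 3.7346 eV

Since eV_s = KE_max:
V_s = KE_max/e = 3.7346 V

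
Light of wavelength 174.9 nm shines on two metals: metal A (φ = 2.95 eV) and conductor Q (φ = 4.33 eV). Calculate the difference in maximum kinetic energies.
1.3800 eV

Using KE_max = hc/λ - φ for each metal:

Photon energy: E = hc/λ = 7.0889 eV

For metal A (φ₁ = 2.95 eV):
KE₁ = E - φ₁ = 7.0889 - 2.95 = 4.1389 eV

For conductor Q (φ₂ = 4.33 eV):
KE₂ = E - φ₂ = 7.0889 - 4.33 = 2.7589 eV

Difference:
ΔKE = KE₁ - KE₂ = 4.1389 - 2.7589 = 1.3800 eV

Note: The difference equals the difference in work functions: 4.33 - 2.95 = 1.38 eV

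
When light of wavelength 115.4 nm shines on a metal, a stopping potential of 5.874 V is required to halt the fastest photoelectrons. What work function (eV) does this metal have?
4.87 eV

The stopping potential gives the maximum kinetic energy: KE_max = eV_s = 5.874 eV

From Einstein's photoelectric equation: KE_max = hc/λ - φ
Rearranging: φ = hc/λ - KE_max

Calculate photon energy:
E_photon = hc/λ = (6.626×10⁻³⁴ J·s)(3×10⁸ m/s) / (115.4×10⁻⁹ m) = 10.7439 eV

Therefore:
φ = 10.7439 - 5.874 = 4.87 eV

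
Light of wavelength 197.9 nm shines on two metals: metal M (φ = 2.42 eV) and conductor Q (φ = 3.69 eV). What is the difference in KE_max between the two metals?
1.2700 eV

Using KE_max = hc/λ - φ for each metal:

Photon energy: E = hc/λ = 6.2650 eV

For metal M (φ₁ = 2.42 eV):
KE₁ = E - φ₁ = 6.2650 - 2.42 = 3.8450 eV

For conductor Q (φ₂ = 3.69 eV):
KE₂ = E - φ₂ = 6.2650 - 3.69 = 2.5750 eV

Difference:
ΔKE = KE₁ - KE₂ = 3.8450 - 2.5750 = 1.2700 eV

Note: The difference equals the difference in work functions: 3.69 - 2.42 = 1.27 eV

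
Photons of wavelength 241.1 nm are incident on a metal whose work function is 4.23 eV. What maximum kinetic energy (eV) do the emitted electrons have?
0.9124 eV

Using Einstein's photoelectric equation: KE_max = hf - φ = hc/λ - φ

First, calculate the photon energy:
E_photon = hc/λ = (6.626×10⁻³⁴ J·s)(3×10⁸ m/s) / (241.1×10⁻⁹ m)
E_photon = 5.1424 eV

Then, the maximum kinetic energy:
KE_max = E_photon - φ = 5.1424 eV - 4.23 eV = 0.9124 eV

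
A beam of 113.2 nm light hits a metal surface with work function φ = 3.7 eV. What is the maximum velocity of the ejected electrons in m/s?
1.5973e+06 m/s

First, find the maximum kinetic energy:
E_photon = hc/λ = 10.9527 eV
KE_max = E_photon - φ = 10.9527 - 3.7 = 7.2527 eV

Convert to Joules: KE_max = 7.2527 × 1.602×10⁻¹⁹ J = 1.1620e-18 J

Then use KE = ½mv² to find velocity:
v = √(2·KE/m) = √(2 × 1.1620e-18 J / 9.109e-31 kg)
v = 1.5973e+06 m/s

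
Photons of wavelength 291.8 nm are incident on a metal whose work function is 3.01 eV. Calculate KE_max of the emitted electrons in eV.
1.2389 eV

Using Einstein's photoelectric equation: KE_max = hf - φ = hc/λ - φ

First, calculate the photon energy:
E_photon = hc/λ = (6.626×10⁻³⁴ J·s)(3×10⁸ m/s) / (291.8×10⁻⁹ m)
E_photon = 4.2489 eV

Then, the maximum kinetic energy:
KE_max = E_photon - φ = 4.2489 eV - 3.01 eV = 1.2389 eV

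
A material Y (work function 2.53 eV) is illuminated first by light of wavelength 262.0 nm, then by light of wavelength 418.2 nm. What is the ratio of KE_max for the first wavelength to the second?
5.0659

Using Einstein's equation: KE_max = hc/λ - φ

For λ₁ = 262.0 nm:
E₁ = hc/λ₁ = 4.7322 eV
KE₁ = E₁ - φ = 4.7322 - 2.53 = 2.2022 eV

For λ₂ = 418.2 nm:
E₂ = hc/λ₂ = 2.9647 eV
KE₂ = E₂ - φ = 2.9647 - 2.53 = 0.4347 eV

Ratio: KE₁/KE₂ = 2.2022/0.4347 = 5.0659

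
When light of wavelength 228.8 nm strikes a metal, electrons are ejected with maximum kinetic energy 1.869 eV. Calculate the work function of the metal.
3.55 eV

From Einstein's photoelectric equation: KE_max = hf - φ = hc/λ - φ

Rearranging for φ:
φ = hc/λ - KE_max

Calculate photon energy:
E_photon = hc/λ = 5.4189 eV

Therefore:
φ = 5.4189 - 1.869 = 3.55 eV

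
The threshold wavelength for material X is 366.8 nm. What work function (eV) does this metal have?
3.38 eV

At the threshold wavelength, photon energy equals work function:
φ = hc/λ₀

Calculating:
φ = (6.626×10⁻³⁴ J·s)(3×10⁸ m/s) / (366.8×10⁻⁹ m)
φ = 3.38 eV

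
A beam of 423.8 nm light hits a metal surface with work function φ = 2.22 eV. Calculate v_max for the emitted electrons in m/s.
4.9818e+05 m/s

First, find the maximum kinetic energy:
E_photon = hc/λ = 2.9255 eV
KE_max = E_photon - φ = 2.9255 - 2.22 = 0.7055 eV

Convert to Joules: KE_max = 0.7055 × 1.602×10⁻¹⁹ J = 1.1304e-19 J

Then use KE = ½mv² to find velocity:
v = √(2·KE/m) = √(2 × 1.1304e-19 J / 9.109e-31 kg)
v = 4.9818e+05 m/s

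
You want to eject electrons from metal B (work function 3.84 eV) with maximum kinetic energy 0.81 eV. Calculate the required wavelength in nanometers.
266.63 nm

From Einstein's equation: KE_max = hc/λ - φ

Rearranging for λ:
hc/λ = KE_max + φ
λ = hc/(KE_max + φ)

Required photon energy:
E_photon = KE_max + φ = 0.81 + 3.84 = 4.65 eV

Required wavelength:
λ = hc/E_photon = (6.626×10⁻³⁴)(3×10⁸) / (4.65 × 1.602×10⁻¹⁹)
λ = 266.63 nm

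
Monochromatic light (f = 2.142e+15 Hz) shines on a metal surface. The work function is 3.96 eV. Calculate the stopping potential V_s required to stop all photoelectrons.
4.8986 V

The stopping potential V_s satisfies: eV_s = KE_max

First, find KE_max using Einstein's equation:
E_photon = hf = (6.626×10⁻³⁴ J·s)(2.142e+15 Hz) = 8.8586 eV
KE_max = E_photon - φ = 8.8586 - 3.96 = 4.8986 eV

Since eV_s = KE_max:
V_s = KE_max/e = 4.8986 V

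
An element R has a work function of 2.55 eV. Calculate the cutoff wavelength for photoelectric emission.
486.21 nm

The threshold wavelength is when the photon energy equals the work function:
hc/λ₀ = φ

Solving for λ₀:
λ₀ = hc/φ = (6.626×10⁻³⁴ J·s)(3×10⁸ m/s) / (2.55 eV × 1.602×10⁻¹⁹ J/eV)
λ₀ = 486.21 nm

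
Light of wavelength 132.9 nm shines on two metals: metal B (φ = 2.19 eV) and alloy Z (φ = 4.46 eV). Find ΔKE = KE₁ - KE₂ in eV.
2.2700 eV

Using KE_max = hc/λ - φ for each metal:

Photon energy: E = hc/λ = 9.3291 eV

For metal B (φ₁ = 2.19 eV):
KE₁ = E - φ₁ = 9.3291 - 2.19 = 7.1391 eV

For alloy Z (φ₂ = 4.46 eV):
KE₂ = E - φ₂ = 9.3291 - 4.46 = 4.8691 eV

Difference:
ΔKE = KE₁ - KE₂ = 7.1391 - 4.8691 = 2.2700 eV

Note: The difference equals the difference in work functions: 4.46 - 2.19 = 2.27 eV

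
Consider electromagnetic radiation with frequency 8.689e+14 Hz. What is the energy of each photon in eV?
3.5935 eV

Using E = hf:

E = hf = (6.626×10⁻³⁴ J·s)(8.689e+14 Hz)
E = 3.5935 eV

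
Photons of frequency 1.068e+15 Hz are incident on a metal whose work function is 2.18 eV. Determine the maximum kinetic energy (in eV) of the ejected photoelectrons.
2.2369 eV

Using Einstein's photoelectric equation: KE_max = hf - φ

First, calculate the photon energy:
E_photon = hf = (6.626×10⁻³⁴ J·s)(1.068e+15 Hz)
E_photon = 4.4169 eV

Then, the maximum kinetic energy:
KE_max = E_photon - φ = 4.4169 eV - 2.18 eV = 2.2369 eV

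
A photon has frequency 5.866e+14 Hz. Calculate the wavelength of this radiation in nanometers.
511.07 nm

Using the wave equation: c = fλ

Solving for wavelength:
λ = c/f = (3×10⁸ m/s) / (5.866e+14 Hz)
λ = 511.07 nm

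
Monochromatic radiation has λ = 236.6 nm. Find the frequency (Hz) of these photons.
1.2671e+15 Hz

Using the wave equation: c = fλ

Solving for frequency:
f = c/λ = (3×10⁸ m/s) / (236.6×10⁻⁹ m)
f = 1.2671e+15 Hz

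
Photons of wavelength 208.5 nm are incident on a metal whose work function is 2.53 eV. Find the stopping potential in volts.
3.4165 V

The stopping potential V_s satisfies: eV_s = KE_max

First, find KE_max using Einstein's equation:
E_photon = hc/λ = 5.9465 eV
KE_max = E_photon - φ = 5.9465 - 2.53 = 3.4165 eV

Since eV_s = KE_max:
V_s = KE_max/e = 3.4165 V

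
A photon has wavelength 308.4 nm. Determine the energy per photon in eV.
4.0202 eV

Using E = hf = hc/λ:

E = hc/λ = (6.626×10⁻³⁴ J·s)(3×10⁸ m/s) / (308.4×10⁻⁹ m)
E = 4.0202 eV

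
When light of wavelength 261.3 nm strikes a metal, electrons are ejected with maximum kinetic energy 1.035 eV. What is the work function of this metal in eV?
3.71 eV

From Einstein's photoelectric equation: KE_max = hf - φ = hc/λ - φ

Rearranging for φ:
φ = hc/λ - KE_max

Calculate photon energy:
E_photon = hc/λ = 4.7449 eV

Therefore:
φ = 4.7449 - 1.035 = 3.71 eV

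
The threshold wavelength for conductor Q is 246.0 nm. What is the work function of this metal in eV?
5.04 eV

At the threshold wavelength, photon energy equals work function:
φ = hc/λ₀

Calculating:
φ = (6.626×10⁻³⁴ J·s)(3×10⁸ m/s) / (246.0×10⁻⁹ m)
φ = 5.04 eV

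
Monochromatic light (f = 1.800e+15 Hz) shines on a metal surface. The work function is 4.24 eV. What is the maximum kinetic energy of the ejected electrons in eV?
3.2042 eV

Using Einstein's photoelectric equation: KE_max = hf - φ

First, calculate the photon energy:
E_photon = hf = (6.626×10⁻³⁴ J·s)(1.800e+15 Hz)
E_photon = 7.4442 eV

Then, the maximum kinetic energy:
KE_max = E_photon - φ = 7.4442 eV - 4.24 eV = 3.2042 eV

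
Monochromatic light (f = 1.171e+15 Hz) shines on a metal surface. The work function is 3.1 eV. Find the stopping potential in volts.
1.7429 V

The stopping potential V_s satisfies: eV_s = KE_max

First, find KE_max using Einstein's equation:
E_photon = hf = (6.626×10⁻³⁴ J·s)(1.171e+15 Hz) = 4.8429 eV
KE_max = E_photon - φ = 4.8429 - 3.1 = 1.7429 eV

Since eV_s = KE_max:
V_s = KE_max/e = 1.7429 V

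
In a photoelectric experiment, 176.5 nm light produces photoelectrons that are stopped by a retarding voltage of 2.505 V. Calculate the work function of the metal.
4.52 eV

The stopping potential gives the maximum kinetic energy: KE_max = eV_s = 2.505 eV

From Einstein's photoelectric equation: KE_max = hc/λ - φ
Rearranging: φ = hc/λ - KE_max

Calculate photon energy:
E_photon = hc/λ = (6.626×10⁻³⁴ J·s)(3×10⁸ m/s) / (176.5×10⁻⁹ m) = 7.0246 eV

Therefore:
φ = 7.0246 - 2.505 = 4.52 eV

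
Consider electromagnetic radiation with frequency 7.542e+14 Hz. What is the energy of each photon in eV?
3.1191 eV

Using E = hf:

E = hf = (6.626×10⁻³⁴ J·s)(7.542e+14 Hz)
E = 3.1191 eV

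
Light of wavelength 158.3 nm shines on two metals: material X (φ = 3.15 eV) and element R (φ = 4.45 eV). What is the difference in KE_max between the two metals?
1.3000 eV

Using KE_max = hc/λ - φ for each metal:

Photon energy: E = hc/λ = 7.8322 eV

For material X (φ₁ = 3.15 eV):
KE₁ = E - φ₁ = 7.8322 - 3.15 = 4.6822 eV

For element R (φ₂ = 4.45 eV):
KE₂ = E - φ₂ = 7.8322 - 4.45 = 3.3822 eV

Difference:
ΔKE = KE₁ - KE₂ = 4.6822 - 3.3822 = 1.3000 eV

Note: The difference equals the difference in work functions: 4.45 - 3.15 = 1.30 eV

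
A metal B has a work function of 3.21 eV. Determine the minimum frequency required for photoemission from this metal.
7.7617e+14 Hz

The threshold frequency is when the photon energy equals the work function:
hf₀ = φ

Solving for f₀:
f₀ = φ/h = (3.21 eV × 1.602×10⁻¹⁹ J/eV) / (6.626×10⁻³⁴ J·s)
f₀ = 7.7617e+14 Hz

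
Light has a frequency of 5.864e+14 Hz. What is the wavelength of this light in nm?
511.24 nm

Using the wave equation: c = fλ

Solving for wavelength:
λ = c/f = (3×10⁸ m/s) / (5.864e+14 Hz)
λ = 511.24 nm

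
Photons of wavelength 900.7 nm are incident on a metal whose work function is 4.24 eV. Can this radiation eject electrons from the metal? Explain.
No

For photoemission, the photon energy must exceed the work function.

Photon energy: E = hc/λ = 1.3765 eV
Work function: φ = 4.24 eV

Since E_photon (1.3765 eV) < φ (4.24 eV), photoemission will NOT occur.
The threshold wavelength is λ₀ = hc/φ = 292.4 nm.
Since 900.7 nm > 292.4 nm, the photons lack sufficient energy.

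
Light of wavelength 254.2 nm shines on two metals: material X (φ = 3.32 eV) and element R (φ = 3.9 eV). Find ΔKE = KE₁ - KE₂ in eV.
0.5800 eV

Using KE_max = hc/λ - φ for each metal:

Photon energy: E = hc/λ = 4.8774 eV

For material X (φ₁ = 3.32 eV):
KE₁ = E - φ₁ = 4.8774 - 3.32 = 1.5574 eV

For element R (φ₂ = 3.9 eV):
KE₂ = E - φ₂ = 4.8774 - 3.9 = 0.9774 eV

Difference:
ΔKE = KE₁ - KE₂ = 1.5574 - 0.9774 = 0.5800 eV

Note: The difference equals the difference in work functions: 3.9 - 3.32 = 0.58 eV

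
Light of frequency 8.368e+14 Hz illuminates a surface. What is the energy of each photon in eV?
3.4607 eV

Using E = hf:

E = hf = (6.626×10⁻³⁴ J·s)(8.368e+14 Hz)
E = 3.4607 eV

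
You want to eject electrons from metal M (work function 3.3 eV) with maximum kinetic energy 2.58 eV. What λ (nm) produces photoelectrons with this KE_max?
210.86 nm

From Einstein's equation: KE_max = hc/λ - φ

Rearranging for λ:
hc/λ = KE_max + φ
λ = hc/(KE_max + φ)

Required photon energy:
E_photon = KE_max + φ = 2.58 + 3.3 = 5.88 eV

Required wavelength:
λ = hc/E_photon = (6.626×10⁻³⁴)(3×10⁸) / (5.88 × 1.602×10⁻¹⁹)
λ = 210.86 nm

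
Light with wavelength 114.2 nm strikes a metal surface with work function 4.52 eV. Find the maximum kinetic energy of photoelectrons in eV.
6.3368 eV

Using Einstein's photoelectric equation: KE_max = hf - φ = hc/λ - φ

First, calculate the photon energy:
E_photon = hc/λ = (6.626×10⁻³⁴ J·s)(3×10⁸ m/s) / (114.2×10⁻⁹ m)
E_photon = 10.8568 eV

Then, the maximum kinetic energy:
KE_max = E_photon - φ = 10.8568 eV - 4.52 eV = 6.3368 eV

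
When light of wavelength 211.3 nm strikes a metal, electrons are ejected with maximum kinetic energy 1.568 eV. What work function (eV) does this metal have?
4.30 eV

From Einstein's photoelectric equation: KE_max = hf - φ = hc/λ - φ

Rearranging for φ:
φ = hc/λ - KE_max

Calculate photon energy:
E_photon = hc/λ = 5.8677 eV

Therefore:
φ = 5.8677 - 1.568 = 4.30 eV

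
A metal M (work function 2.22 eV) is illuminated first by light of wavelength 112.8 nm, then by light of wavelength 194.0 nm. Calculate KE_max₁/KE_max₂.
2.1030

Using Einstein's equation: KE_max = hc/λ - φ

For λ₁ = 112.8 nm:
E₁ = hc/λ₁ = 10.9915 eV
KE₁ = E₁ - φ = 10.9915 - 2.22 = 8.7715 eV

For λ₂ = 194.0 nm:
E₂ = hc/λ₂ = 6.3909 eV
KE₂ = E₂ - φ = 6.3909 - 2.22 = 4.1709 eV

Ratio: KE₁/KE₂ = 8.7715/4.1709 = 2.1030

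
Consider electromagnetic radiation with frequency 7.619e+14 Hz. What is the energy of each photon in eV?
3.1510 eV

Using E = hf:

E = hf = (6.626×10⁻³⁴ J·s)(7.619e+14 Hz)
E = 3.1510 eV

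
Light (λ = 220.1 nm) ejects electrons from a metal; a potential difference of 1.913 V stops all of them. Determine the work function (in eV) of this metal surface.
3.72 eV

The stopping potential gives the maximum kinetic energy: KE_max = eV_s = 1.913 eV

From Einstein's photoelectric equation: KE_max = hc/λ - φ
Rearranging: φ = hc/λ - KE_max

Calculate photon energy:
E_photon = hc/λ = (6.626×10⁻³⁴ J·s)(3×10⁸ m/s) / (220.1×10⁻⁹ m) = 5.6331 eV

Therefore:
φ = 5.6331 - 1.913 = 3.72 eV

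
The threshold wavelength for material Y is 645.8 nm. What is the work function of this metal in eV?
1.92 eV

At the threshold wavelength, photon energy equals work function:
φ = hc/λ₀

Calculating:
φ = (6.626×10⁻³⁴ J·s)(3×10⁸ m/s) / (645.8×10⁻⁹ m)
φ = 1.92 eV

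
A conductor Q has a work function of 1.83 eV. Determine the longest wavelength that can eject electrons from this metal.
677.51 nm

The threshold wavelength is when the photon energy equals the work function:
hc/λ₀ = φ

Solving for λ₀:
λ₀ = hc/φ = (6.626×10⁻³⁴ J·s)(3×10⁸ m/s) / (1.83 eV × 1.602×10⁻¹⁹ J/eV)
λ₀ = 677.51 nm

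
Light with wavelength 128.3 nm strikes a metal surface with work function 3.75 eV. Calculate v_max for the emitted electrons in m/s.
1.4423e+06 m/s

First, find the maximum kinetic energy:
E_photon = hc/λ = 9.6636 eV
KE_max = E_photon - φ = 9.6636 - 3.75 = 5.9136 eV

Convert to Joules: KE_max = 5.9136 × 1.602×10⁻¹⁹ J = 9.4747e-19 J

Then use KE = ½mv² to find velocity:
v = √(2·KE/m) = √(2 × 9.4747e-19 J / 9.109e-31 kg)
v = 1.4423e+06 m/s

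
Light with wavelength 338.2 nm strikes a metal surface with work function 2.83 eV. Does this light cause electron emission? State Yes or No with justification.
Yes

For photoemission, the photon energy must exceed the work function.

Photon energy: E = hc/λ = 3.6660 eV
Work function: φ = 2.83 eV

Since E_photon (3.6660 eV) > φ (2.83 eV), photoemission WILL occur.
The threshold wavelength is λ₀ = hc/φ = 438.1 nm.
Since 338.2 nm < 438.1 nm, the light has sufficient energy.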